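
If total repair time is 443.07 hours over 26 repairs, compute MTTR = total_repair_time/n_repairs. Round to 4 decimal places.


total_repair_time = 443.07
n_repairs = 26
MTTR = 443.07 / 26
MTTR = 17.0412

17.0412


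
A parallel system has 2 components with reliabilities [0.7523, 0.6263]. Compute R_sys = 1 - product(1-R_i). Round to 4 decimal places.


Components: [0.7523, 0.6263]
(1 - 0.7523) = 0.2477, running product = 0.2477
(1 - 0.6263) = 0.3737, running product = 0.0926
Product of (1-R_i) = 0.0926
R_sys = 1 - 0.0926 = 0.9074

0.9074


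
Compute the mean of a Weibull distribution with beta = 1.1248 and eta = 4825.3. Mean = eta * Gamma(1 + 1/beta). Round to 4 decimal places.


beta = 1.1248, eta = 4825.3
1/beta = 0.889
1 + 1/beta = 1.889
Gamma(1.889) = 0.9581
Mean = 4825.3 * 0.9581
Mean = 4622.93

4622.93


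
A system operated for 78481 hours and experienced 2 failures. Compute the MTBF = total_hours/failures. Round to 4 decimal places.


total_hours = 78481
failures = 2
MTBF = 78481 / 2
MTBF = 39240.5

39240.5


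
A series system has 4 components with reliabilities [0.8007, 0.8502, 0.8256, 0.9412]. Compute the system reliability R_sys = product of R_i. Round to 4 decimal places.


Components: [0.8007, 0.8502, 0.8256, 0.9412]
After component 1 (R=0.8007): product = 0.8007
After component 2 (R=0.8502): product = 0.6808
After component 3 (R=0.8256): product = 0.562
After component 4 (R=0.9412): product = 0.529
R_sys = 0.529

0.529


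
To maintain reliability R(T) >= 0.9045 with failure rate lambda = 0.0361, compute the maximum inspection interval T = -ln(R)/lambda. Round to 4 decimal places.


R_target = 0.9045
lambda = 0.0361
-ln(0.9045) = 0.1004
T = 0.1004 / 0.0361
T = 2.7804

2.7804


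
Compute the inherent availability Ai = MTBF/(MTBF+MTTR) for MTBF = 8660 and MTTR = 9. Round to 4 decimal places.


MTBF = 8660
MTTR = 9
MTBF + MTTR = 8669
Ai = 8660 / 8669
Ai = 0.999

0.999


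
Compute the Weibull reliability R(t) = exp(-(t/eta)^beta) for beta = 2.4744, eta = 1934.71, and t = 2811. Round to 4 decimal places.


beta = 2.4744, eta = 1934.71, t = 2811
t/eta = 2811 / 1934.71 = 1.4529
(t/eta)^beta = 1.4529^2.4744 = 2.5203
R(t) = exp(-2.5203)
R(t) = 0.0804

0.0804


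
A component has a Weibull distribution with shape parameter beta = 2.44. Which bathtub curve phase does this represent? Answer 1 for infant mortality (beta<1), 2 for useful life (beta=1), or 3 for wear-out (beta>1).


beta = 2.44
Compare beta to 1:
beta < 1 => infant mortality (phase 1)
beta = 1 => useful life (phase 2)
beta > 1 => wear-out (phase 3)
Since beta = 2.44, this is wear-out (increasing failure rate)
Phase = 3

3


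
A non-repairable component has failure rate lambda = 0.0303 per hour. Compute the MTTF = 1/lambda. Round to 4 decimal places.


lambda = 0.0303
MTTF = 1 / 0.0303
MTTF = 33.0033

33.0033


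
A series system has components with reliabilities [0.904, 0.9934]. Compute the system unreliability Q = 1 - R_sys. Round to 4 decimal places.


Components: [0.904, 0.9934]
After component 1: product = 0.904
After component 2: product = 0.898
R_sys = 0.898
Q = 1 - 0.898 = 0.102

0.102


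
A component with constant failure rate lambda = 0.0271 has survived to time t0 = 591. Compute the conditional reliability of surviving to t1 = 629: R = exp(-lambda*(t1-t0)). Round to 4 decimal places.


lambda = 0.0271
t0 = 591, t1 = 629
t1 - t0 = 38
lambda * (t1-t0) = 0.0271 * 38 = 1.0298
R = exp(-1.0298)
R = 0.3571

0.3571


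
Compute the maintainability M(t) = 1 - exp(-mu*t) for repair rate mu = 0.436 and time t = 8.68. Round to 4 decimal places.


mu = 0.436, t = 8.68
mu * t = 0.436 * 8.68 = 3.7845
exp(-3.7845) = 0.0227
M(t) = 1 - 0.0227
M(t) = 0.9773

0.9773


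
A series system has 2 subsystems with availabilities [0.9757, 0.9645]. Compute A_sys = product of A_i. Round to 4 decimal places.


Subsystems: [0.9757, 0.9645]
After subsystem 1 (A=0.9757): product = 0.9757
After subsystem 2 (A=0.9645): product = 0.9411
A_sys = 0.9411

0.9411


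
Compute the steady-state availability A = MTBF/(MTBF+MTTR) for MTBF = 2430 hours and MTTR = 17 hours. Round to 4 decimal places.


MTBF = 2430
MTTR = 17
MTBF + MTTR = 2447
A = 2430 / 2447
A = 0.9931

0.9931


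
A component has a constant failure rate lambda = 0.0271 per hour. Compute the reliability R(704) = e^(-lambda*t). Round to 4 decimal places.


lambda = 0.0271
t = 704
lambda * t = 19.0784
R(t) = e^(-19.0784)
R(t) = 0.0

0.0


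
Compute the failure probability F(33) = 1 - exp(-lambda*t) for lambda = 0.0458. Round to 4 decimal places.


lambda = 0.0458, t = 33
lambda * t = 1.5114
exp(-1.5114) = 0.2206
F(t) = 1 - 0.2206
F(t) = 0.7794

0.7794


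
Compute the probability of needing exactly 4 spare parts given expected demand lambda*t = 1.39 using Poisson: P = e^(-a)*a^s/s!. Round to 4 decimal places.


a = 1.39, s = 4
e^(-a) = e^(-1.39) = 0.2491
a^s = 1.39^4 = 3.733
s! = 24
P = 0.2491 * 3.733 / 24
P = 0.0387

0.0387


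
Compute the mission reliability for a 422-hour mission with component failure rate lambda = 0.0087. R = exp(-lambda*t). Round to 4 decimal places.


lambda = 0.0087
mission_time = 422
lambda * t = 0.0087 * 422 = 3.6714
R = exp(-3.6714)
R = 0.0254

0.0254


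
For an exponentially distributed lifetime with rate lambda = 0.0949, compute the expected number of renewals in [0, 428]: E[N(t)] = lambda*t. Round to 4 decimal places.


lambda = 0.0949
t = 428
E[N(t)] = lambda * t
E[N(t)] = 0.0949 * 428
E[N(t)] = 40.6172

40.6172


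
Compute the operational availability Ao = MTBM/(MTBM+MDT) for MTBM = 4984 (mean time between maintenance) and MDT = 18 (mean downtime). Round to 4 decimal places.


MTBM = 4984
MDT = 18
MTBM + MDT = 5002
Ao = 4984 / 5002
Ao = 0.9964

0.9964


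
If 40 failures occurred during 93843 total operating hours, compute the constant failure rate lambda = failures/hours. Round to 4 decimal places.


failures = 40
total_hours = 93843
lambda = 40 / 93843
lambda = 0.0004

0.0004


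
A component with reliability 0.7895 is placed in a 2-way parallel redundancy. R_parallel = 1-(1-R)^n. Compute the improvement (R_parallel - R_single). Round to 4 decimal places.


R_single = 0.7895, n = 2
1 - R_single = 0.2105
(1 - R_single)^n = 0.2105^2 = 0.0443
R_parallel = 1 - 0.0443 = 0.9557
Improvement = 0.9557 - 0.7895
Improvement = 0.1662

0.1662


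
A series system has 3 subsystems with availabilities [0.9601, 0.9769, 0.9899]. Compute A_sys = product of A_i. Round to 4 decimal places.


Subsystems: [0.9601, 0.9769, 0.9899]
After subsystem 1 (A=0.9601): product = 0.9601
After subsystem 2 (A=0.9769): product = 0.9379
After subsystem 3 (A=0.9899): product = 0.9284
A_sys = 0.9284

0.9284


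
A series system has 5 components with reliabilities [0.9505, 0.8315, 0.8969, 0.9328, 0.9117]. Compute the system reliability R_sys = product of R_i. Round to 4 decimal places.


Components: [0.9505, 0.8315, 0.8969, 0.9328, 0.9117]
After component 1 (R=0.9505): product = 0.9505
After component 2 (R=0.8315): product = 0.7903
After component 3 (R=0.8969): product = 0.7089
After component 4 (R=0.9328): product = 0.6612
After component 5 (R=0.9117): product = 0.6028
R_sys = 0.6028

0.6028


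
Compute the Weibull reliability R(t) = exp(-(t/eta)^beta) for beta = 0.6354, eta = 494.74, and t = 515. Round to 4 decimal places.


beta = 0.6354, eta = 494.74, t = 515
t/eta = 515 / 494.74 = 1.041
(t/eta)^beta = 1.041^0.6354 = 1.0258
R(t) = exp(-1.0258)
R(t) = 0.3585

0.3585


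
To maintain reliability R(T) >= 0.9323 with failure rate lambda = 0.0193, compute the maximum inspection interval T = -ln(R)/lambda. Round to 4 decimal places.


R_target = 0.9323
lambda = 0.0193
-ln(0.9323) = 0.0701
T = 0.0701 / 0.0193
T = 3.6322

3.6322


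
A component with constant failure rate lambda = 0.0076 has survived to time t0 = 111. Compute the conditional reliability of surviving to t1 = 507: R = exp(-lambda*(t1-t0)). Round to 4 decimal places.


lambda = 0.0076
t0 = 111, t1 = 507
t1 - t0 = 396
lambda * (t1-t0) = 0.0076 * 396 = 3.0096
R = exp(-3.0096)
R = 0.0493

0.0493


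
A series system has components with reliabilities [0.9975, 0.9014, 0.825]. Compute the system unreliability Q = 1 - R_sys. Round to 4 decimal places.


Components: [0.9975, 0.9014, 0.825]
After component 1: product = 0.9975
After component 2: product = 0.8991
After component 3: product = 0.7418
R_sys = 0.7418
Q = 1 - 0.7418 = 0.2582

0.2582


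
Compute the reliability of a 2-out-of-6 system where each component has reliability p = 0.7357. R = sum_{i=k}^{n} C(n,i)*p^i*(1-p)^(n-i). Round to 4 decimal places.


k = 2, n = 6, p = 0.7357
i=2: C(6,2)=15 * 0.7357^2 * 0.2643^4 = 0.0396
i=3: C(6,3)=20 * 0.7357^3 * 0.2643^3 = 0.147
i=4: C(6,4)=15 * 0.7357^4 * 0.2643^2 = 0.307
i=5: C(6,5)=6 * 0.7357^5 * 0.2643^1 = 0.3418
i=6: C(6,6)=1 * 0.7357^6 * 0.2643^0 = 0.1586
R = sum of terms = 0.994

0.994


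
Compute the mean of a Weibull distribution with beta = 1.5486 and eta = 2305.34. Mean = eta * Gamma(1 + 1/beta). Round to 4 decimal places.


beta = 1.5486, eta = 2305.34
1/beta = 0.6457
1 + 1/beta = 1.6457
Gamma(1.6457) = 0.8995
Mean = 2305.34 * 0.8995
Mean = 2073.6068

2073.6068


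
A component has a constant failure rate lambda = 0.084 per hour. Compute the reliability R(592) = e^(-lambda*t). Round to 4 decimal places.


lambda = 0.084
t = 592
lambda * t = 49.728
R(t) = e^(-49.728)
R(t) = 0.0

0.0


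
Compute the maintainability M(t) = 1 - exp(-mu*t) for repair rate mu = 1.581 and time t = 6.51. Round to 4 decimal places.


mu = 1.581, t = 6.51
mu * t = 1.581 * 6.51 = 10.2923
exp(-10.2923) = 0.0
M(t) = 1 - 0.0
M(t) = 1.0

1.0


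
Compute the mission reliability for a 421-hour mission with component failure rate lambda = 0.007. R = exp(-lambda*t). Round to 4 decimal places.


lambda = 0.007
mission_time = 421
lambda * t = 0.007 * 421 = 2.947
R = exp(-2.947)
R = 0.0525

0.0525


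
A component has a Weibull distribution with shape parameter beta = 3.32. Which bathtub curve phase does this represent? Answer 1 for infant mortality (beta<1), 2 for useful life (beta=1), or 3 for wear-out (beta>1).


beta = 3.32
Compare beta to 1:
beta < 1 => infant mortality (phase 1)
beta = 1 => useful life (phase 2)
beta > 1 => wear-out (phase 3)
Since beta = 3.32, this is wear-out (increasing failure rate)
Phase = 3

3


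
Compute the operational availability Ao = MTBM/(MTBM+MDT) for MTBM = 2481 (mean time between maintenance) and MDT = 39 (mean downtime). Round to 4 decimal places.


MTBM = 2481
MDT = 39
MTBM + MDT = 2520
Ao = 2481 / 2520
Ao = 0.9845

0.9845


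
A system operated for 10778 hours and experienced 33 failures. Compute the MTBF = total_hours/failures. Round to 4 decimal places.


total_hours = 10778
failures = 33
MTBF = 10778 / 33
MTBF = 326.6061

326.6061


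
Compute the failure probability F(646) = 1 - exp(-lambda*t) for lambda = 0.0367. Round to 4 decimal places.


lambda = 0.0367, t = 646
lambda * t = 23.7082
exp(-23.7082) = 0.0
F(t) = 1 - 0.0
F(t) = 1.0

1.0


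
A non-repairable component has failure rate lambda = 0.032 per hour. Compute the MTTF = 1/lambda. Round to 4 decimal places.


lambda = 0.032
MTTF = 1 / 0.032
MTTF = 31.25

31.25


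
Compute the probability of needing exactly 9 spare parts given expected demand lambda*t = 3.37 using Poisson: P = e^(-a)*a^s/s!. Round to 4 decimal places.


a = 3.37, s = 9
e^(-a) = e^(-3.37) = 0.0344
a^s = 3.37^9 = 56062.0672
s! = 362880
P = 0.0344 * 56062.0672 / 362880
P = 0.0053

0.0053


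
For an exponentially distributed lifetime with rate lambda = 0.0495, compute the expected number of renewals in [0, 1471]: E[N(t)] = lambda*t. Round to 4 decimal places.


lambda = 0.0495
t = 1471
E[N(t)] = lambda * t
E[N(t)] = 0.0495 * 1471
E[N(t)] = 72.8145

72.8145


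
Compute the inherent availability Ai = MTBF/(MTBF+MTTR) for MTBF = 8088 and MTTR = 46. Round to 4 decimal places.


MTBF = 8088
MTTR = 46
MTBF + MTTR = 8134
Ai = 8088 / 8134
Ai = 0.9943

0.9943


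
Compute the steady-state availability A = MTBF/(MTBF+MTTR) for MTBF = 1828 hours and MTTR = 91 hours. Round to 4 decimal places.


MTBF = 1828
MTTR = 91
MTBF + MTTR = 1919
A = 1828 / 1919
A = 0.9526

0.9526


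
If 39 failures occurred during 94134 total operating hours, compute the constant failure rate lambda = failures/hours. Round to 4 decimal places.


failures = 39
total_hours = 94134
lambda = 39 / 94134
lambda = 0.0004

0.0004


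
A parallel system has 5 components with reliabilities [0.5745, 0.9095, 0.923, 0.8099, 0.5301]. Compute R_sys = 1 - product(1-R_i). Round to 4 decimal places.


Components: [0.5745, 0.9095, 0.923, 0.8099, 0.5301]
(1 - 0.5745) = 0.4255, running product = 0.4255
(1 - 0.9095) = 0.0905, running product = 0.0385
(1 - 0.923) = 0.077, running product = 0.003
(1 - 0.8099) = 0.1901, running product = 0.0006
(1 - 0.5301) = 0.4699, running product = 0.0003
Product of (1-R_i) = 0.0003
R_sys = 1 - 0.0003 = 0.9997

0.9997


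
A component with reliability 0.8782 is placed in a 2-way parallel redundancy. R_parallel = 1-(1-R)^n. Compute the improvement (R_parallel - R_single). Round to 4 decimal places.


R_single = 0.8782, n = 2
1 - R_single = 0.1218
(1 - R_single)^n = 0.1218^2 = 0.0148
R_parallel = 1 - 0.0148 = 0.9852
Improvement = 0.9852 - 0.8782
Improvement = 0.107

0.107


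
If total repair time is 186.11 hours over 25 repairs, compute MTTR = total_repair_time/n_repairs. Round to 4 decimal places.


total_repair_time = 186.11
n_repairs = 25
MTTR = 186.11 / 25
MTTR = 7.4444

7.4444


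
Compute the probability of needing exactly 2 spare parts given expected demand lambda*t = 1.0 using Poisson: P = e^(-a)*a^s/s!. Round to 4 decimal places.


a = 1.0, s = 2
e^(-a) = e^(-1.0) = 0.3679
a^s = 1.0^2 = 1.0
s! = 2
P = 0.3679 * 1.0 / 2
P = 0.1839

0.1839


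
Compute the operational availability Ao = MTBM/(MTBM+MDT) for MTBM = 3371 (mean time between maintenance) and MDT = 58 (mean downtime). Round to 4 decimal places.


MTBM = 3371
MDT = 58
MTBM + MDT = 3429
Ao = 3371 / 3429
Ao = 0.9831

0.9831


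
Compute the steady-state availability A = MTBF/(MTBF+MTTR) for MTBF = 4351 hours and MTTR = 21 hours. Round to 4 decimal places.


MTBF = 4351
MTTR = 21
MTBF + MTTR = 4372
A = 4351 / 4372
A = 0.9952

0.9952


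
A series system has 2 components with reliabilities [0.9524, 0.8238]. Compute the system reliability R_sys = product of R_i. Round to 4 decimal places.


Components: [0.9524, 0.8238]
After component 1 (R=0.9524): product = 0.9524
After component 2 (R=0.8238): product = 0.7846
R_sys = 0.7846

0.7846


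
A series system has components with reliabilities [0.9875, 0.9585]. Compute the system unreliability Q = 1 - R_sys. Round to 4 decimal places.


Components: [0.9875, 0.9585]
After component 1: product = 0.9875
After component 2: product = 0.9465
R_sys = 0.9465
Q = 1 - 0.9465 = 0.0535

0.0535


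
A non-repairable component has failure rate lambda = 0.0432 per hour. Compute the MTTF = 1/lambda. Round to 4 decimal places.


lambda = 0.0432
MTTF = 1 / 0.0432
MTTF = 23.1481

23.1481


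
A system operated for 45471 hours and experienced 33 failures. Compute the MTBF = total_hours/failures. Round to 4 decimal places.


total_hours = 45471
failures = 33
MTBF = 45471 / 33
MTBF = 1377.9091

1377.9091


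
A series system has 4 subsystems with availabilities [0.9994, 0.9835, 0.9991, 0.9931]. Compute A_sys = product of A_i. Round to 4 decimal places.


Subsystems: [0.9994, 0.9835, 0.9991, 0.9931]
After subsystem 1 (A=0.9994): product = 0.9994
After subsystem 2 (A=0.9835): product = 0.9829
After subsystem 3 (A=0.9991): product = 0.982
After subsystem 4 (A=0.9931): product = 0.9752
A_sys = 0.9752

0.9752


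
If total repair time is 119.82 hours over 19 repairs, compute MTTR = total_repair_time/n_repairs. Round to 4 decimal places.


total_repair_time = 119.82
n_repairs = 19
MTTR = 119.82 / 19
MTTR = 6.3063

6.3063


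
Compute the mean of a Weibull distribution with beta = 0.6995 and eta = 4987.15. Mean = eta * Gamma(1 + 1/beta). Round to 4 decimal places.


beta = 0.6995, eta = 4987.15
1/beta = 1.4296
1 + 1/beta = 2.4296
Gamma(2.4296) = 1.2667
Mean = 4987.15 * 1.2667
Mean = 6317.1578

6317.1578


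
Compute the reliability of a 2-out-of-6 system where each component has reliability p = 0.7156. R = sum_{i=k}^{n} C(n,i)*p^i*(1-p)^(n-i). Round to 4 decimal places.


k = 2, n = 6, p = 0.7156
i=2: C(6,2)=15 * 0.7156^2 * 0.2844^4 = 0.0503
i=3: C(6,3)=20 * 0.7156^3 * 0.2844^3 = 0.1686
i=4: C(6,4)=15 * 0.7156^4 * 0.2844^2 = 0.3181
i=5: C(6,5)=6 * 0.7156^5 * 0.2844^1 = 0.3202
i=6: C(6,6)=1 * 0.7156^6 * 0.2844^0 = 0.1343
R = sum of terms = 0.9915

0.9915


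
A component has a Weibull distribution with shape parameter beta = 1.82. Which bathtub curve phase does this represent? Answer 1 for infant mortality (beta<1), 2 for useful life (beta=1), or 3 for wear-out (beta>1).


beta = 1.82
Compare beta to 1:
beta < 1 => infant mortality (phase 1)
beta = 1 => useful life (phase 2)
beta > 1 => wear-out (phase 3)
Since beta = 1.82, this is wear-out (increasing failure rate)
Phase = 3

3


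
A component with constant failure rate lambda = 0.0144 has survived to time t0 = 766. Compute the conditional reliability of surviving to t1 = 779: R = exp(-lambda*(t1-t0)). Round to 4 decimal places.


lambda = 0.0144
t0 = 766, t1 = 779
t1 - t0 = 13
lambda * (t1-t0) = 0.0144 * 13 = 0.1872
R = exp(-0.1872)
R = 0.8293

0.8293


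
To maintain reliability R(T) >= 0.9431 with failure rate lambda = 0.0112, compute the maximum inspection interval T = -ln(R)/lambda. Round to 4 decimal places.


R_target = 0.9431
lambda = 0.0112
-ln(0.9431) = 0.0586
T = 0.0586 / 0.0112
T = 5.2306

5.2306


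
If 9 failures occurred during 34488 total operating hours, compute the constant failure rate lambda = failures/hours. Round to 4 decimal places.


failures = 9
total_hours = 34488
lambda = 9 / 34488
lambda = 0.0003

0.0003


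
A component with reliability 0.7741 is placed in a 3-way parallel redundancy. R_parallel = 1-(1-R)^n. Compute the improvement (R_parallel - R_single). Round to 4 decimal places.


R_single = 0.7741, n = 3
1 - R_single = 0.2259
(1 - R_single)^n = 0.2259^3 = 0.0115
R_parallel = 1 - 0.0115 = 0.9885
Improvement = 0.9885 - 0.7741
Improvement = 0.2144

0.2144


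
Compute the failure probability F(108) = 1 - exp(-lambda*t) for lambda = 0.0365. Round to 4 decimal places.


lambda = 0.0365, t = 108
lambda * t = 3.942
exp(-3.942) = 0.0194
F(t) = 1 - 0.0194
F(t) = 0.9806

0.9806


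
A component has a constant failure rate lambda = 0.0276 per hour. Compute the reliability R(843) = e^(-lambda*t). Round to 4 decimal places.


lambda = 0.0276
t = 843
lambda * t = 23.2668
R(t) = e^(-23.2668)
R(t) = 0.0

0.0


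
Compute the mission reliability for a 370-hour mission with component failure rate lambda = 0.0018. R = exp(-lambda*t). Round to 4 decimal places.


lambda = 0.0018
mission_time = 370
lambda * t = 0.0018 * 370 = 0.666
R = exp(-0.666)
R = 0.5138

0.5138


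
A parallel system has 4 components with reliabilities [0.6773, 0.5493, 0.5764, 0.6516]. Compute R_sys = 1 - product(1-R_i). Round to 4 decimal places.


Components: [0.6773, 0.5493, 0.5764, 0.6516]
(1 - 0.6773) = 0.3227, running product = 0.3227
(1 - 0.5493) = 0.4507, running product = 0.1454
(1 - 0.5764) = 0.4236, running product = 0.0616
(1 - 0.6516) = 0.3484, running product = 0.0215
Product of (1-R_i) = 0.0215
R_sys = 1 - 0.0215 = 0.9785

0.9785


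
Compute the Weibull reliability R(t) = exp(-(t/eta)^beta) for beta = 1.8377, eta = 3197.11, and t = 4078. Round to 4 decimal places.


beta = 1.8377, eta = 3197.11, t = 4078
t/eta = 4078 / 3197.11 = 1.2755
(t/eta)^beta = 1.2755^1.8377 = 1.564
R(t) = exp(-1.564)
R(t) = 0.2093

0.2093


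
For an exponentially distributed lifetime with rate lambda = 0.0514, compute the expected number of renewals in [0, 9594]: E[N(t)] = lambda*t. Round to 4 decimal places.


lambda = 0.0514
t = 9594
E[N(t)] = lambda * t
E[N(t)] = 0.0514 * 9594
E[N(t)] = 493.1316

493.1316


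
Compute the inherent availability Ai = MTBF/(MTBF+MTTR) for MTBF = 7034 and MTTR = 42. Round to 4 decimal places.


MTBF = 7034
MTTR = 42
MTBF + MTTR = 7076
Ai = 7034 / 7076
Ai = 0.9941

0.9941


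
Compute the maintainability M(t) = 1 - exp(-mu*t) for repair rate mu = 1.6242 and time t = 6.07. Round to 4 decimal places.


mu = 1.6242, t = 6.07
mu * t = 1.6242 * 6.07 = 9.8589
exp(-9.8589) = 0.0001
M(t) = 1 - 0.0001
M(t) = 0.9999

0.9999


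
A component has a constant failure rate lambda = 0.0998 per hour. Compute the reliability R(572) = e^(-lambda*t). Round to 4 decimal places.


lambda = 0.0998
t = 572
lambda * t = 57.0856
R(t) = e^(-57.0856)
R(t) = 0.0

0.0


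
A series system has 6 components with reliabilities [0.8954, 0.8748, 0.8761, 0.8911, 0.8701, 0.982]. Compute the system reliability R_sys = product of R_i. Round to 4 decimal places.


Components: [0.8954, 0.8748, 0.8761, 0.8911, 0.8701, 0.982]
After component 1 (R=0.8954): product = 0.8954
After component 2 (R=0.8748): product = 0.7833
After component 3 (R=0.8761): product = 0.6862
After component 4 (R=0.8911): product = 0.6115
After component 5 (R=0.8701): product = 0.5321
After component 6 (R=0.982): product = 0.5225
R_sys = 0.5225

0.5225


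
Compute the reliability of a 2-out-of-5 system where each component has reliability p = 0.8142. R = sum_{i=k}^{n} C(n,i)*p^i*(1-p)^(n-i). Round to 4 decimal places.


k = 2, n = 5, p = 0.8142
i=2: C(5,2)=10 * 0.8142^2 * 0.1858^3 = 0.0425
i=3: C(5,3)=10 * 0.8142^3 * 0.1858^2 = 0.1863
i=4: C(5,4)=5 * 0.8142^4 * 0.1858^1 = 0.4083
i=5: C(5,5)=1 * 0.8142^5 * 0.1858^0 = 0.3578
R = sum of terms = 0.9949

0.9949


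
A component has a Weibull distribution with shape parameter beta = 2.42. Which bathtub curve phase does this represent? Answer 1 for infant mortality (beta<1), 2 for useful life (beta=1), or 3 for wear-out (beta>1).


beta = 2.42
Compare beta to 1:
beta < 1 => infant mortality (phase 1)
beta = 1 => useful life (phase 2)
beta > 1 => wear-out (phase 3)
Since beta = 2.42, this is wear-out (increasing failure rate)
Phase = 3

3


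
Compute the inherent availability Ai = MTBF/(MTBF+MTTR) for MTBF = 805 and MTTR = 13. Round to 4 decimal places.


MTBF = 805
MTTR = 13
MTBF + MTTR = 818
Ai = 805 / 818
Ai = 0.9841

0.9841


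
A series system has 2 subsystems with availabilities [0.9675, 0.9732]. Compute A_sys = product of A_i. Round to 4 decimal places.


Subsystems: [0.9675, 0.9732]
After subsystem 1 (A=0.9675): product = 0.9675
After subsystem 2 (A=0.9732): product = 0.9416
A_sys = 0.9416

0.9416


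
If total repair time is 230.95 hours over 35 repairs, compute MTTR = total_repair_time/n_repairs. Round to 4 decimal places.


total_repair_time = 230.95
n_repairs = 35
MTTR = 230.95 / 35
MTTR = 6.5986

6.5986


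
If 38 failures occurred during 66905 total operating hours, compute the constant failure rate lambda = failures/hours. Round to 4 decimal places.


failures = 38
total_hours = 66905
lambda = 38 / 66905
lambda = 0.0006

0.0006


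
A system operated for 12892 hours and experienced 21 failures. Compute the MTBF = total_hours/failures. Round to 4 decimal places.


total_hours = 12892
failures = 21
MTBF = 12892 / 21
MTBF = 613.9048

613.9048


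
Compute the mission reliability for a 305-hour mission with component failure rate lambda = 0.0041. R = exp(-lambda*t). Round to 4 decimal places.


lambda = 0.0041
mission_time = 305
lambda * t = 0.0041 * 305 = 1.2505
R = exp(-1.2505)
R = 0.2864

0.2864


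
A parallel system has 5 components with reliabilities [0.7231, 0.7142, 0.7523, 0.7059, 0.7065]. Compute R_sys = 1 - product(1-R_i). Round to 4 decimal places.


Components: [0.7231, 0.7142, 0.7523, 0.7059, 0.7065]
(1 - 0.7231) = 0.2769, running product = 0.2769
(1 - 0.7142) = 0.2858, running product = 0.0791
(1 - 0.7523) = 0.2477, running product = 0.0196
(1 - 0.7059) = 0.2941, running product = 0.0058
(1 - 0.7065) = 0.2935, running product = 0.0017
Product of (1-R_i) = 0.0017
R_sys = 1 - 0.0017 = 0.9983

0.9983


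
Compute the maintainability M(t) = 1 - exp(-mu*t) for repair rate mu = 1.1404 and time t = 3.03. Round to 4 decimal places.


mu = 1.1404, t = 3.03
mu * t = 1.1404 * 3.03 = 3.4554
exp(-3.4554) = 0.0316
M(t) = 1 - 0.0316
M(t) = 0.9684

0.9684


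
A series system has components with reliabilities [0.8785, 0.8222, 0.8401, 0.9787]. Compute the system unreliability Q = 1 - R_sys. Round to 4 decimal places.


Components: [0.8785, 0.8222, 0.8401, 0.9787]
After component 1: product = 0.8785
After component 2: product = 0.7223
After component 3: product = 0.6068
After component 4: product = 0.5939
R_sys = 0.5939
Q = 1 - 0.5939 = 0.4061

0.4061


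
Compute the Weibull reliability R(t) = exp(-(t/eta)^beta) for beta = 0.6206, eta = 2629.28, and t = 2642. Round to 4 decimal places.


beta = 0.6206, eta = 2629.28, t = 2642
t/eta = 2642 / 2629.28 = 1.0048
(t/eta)^beta = 1.0048^0.6206 = 1.003
R(t) = exp(-1.003)
R(t) = 0.3668

0.3668


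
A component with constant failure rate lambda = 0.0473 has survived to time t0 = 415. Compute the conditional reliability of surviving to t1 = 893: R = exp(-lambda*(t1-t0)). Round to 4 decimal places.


lambda = 0.0473
t0 = 415, t1 = 893
t1 - t0 = 478
lambda * (t1-t0) = 0.0473 * 478 = 22.6094
R = exp(-22.6094)
R = 0.0

0.0


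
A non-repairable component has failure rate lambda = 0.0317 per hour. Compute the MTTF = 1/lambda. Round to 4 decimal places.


lambda = 0.0317
MTTF = 1 / 0.0317
MTTF = 31.5457

31.5457


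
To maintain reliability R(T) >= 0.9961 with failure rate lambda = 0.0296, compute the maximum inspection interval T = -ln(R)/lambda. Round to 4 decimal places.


R_target = 0.9961
lambda = 0.0296
-ln(0.9961) = 0.0039
T = 0.0039 / 0.0296
T = 0.132

0.132


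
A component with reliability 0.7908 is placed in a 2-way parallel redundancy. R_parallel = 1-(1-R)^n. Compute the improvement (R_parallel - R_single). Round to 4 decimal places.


R_single = 0.7908, n = 2
1 - R_single = 0.2092
(1 - R_single)^n = 0.2092^2 = 0.0438
R_parallel = 1 - 0.0438 = 0.9562
Improvement = 0.9562 - 0.7908
Improvement = 0.1654

0.1654


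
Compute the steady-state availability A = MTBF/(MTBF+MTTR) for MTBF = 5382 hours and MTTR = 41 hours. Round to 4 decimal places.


MTBF = 5382
MTTR = 41
MTBF + MTTR = 5423
A = 5382 / 5423
A = 0.9924

0.9924


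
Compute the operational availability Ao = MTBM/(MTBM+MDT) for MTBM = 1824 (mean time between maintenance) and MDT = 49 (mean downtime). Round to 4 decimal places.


MTBM = 1824
MDT = 49
MTBM + MDT = 1873
Ao = 1824 / 1873
Ao = 0.9738

0.9738


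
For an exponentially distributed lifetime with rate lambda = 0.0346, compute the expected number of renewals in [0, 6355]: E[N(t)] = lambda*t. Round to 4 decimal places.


lambda = 0.0346
t = 6355
E[N(t)] = lambda * t
E[N(t)] = 0.0346 * 6355
E[N(t)] = 219.883

219.883


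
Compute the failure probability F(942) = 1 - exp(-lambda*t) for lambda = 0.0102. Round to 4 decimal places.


lambda = 0.0102, t = 942
lambda * t = 9.6084
exp(-9.6084) = 0.0001
F(t) = 1 - 0.0001
F(t) = 0.9999

0.9999


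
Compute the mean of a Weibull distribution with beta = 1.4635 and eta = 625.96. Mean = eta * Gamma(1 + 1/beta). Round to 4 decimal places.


beta = 1.4635, eta = 625.96
1/beta = 0.6833
1 + 1/beta = 1.6833
Gamma(1.6833) = 0.9056
Mean = 625.96 * 0.9056
Mean = 566.8563

566.8563


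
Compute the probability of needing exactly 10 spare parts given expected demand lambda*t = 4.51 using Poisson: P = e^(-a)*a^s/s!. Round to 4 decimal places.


a = 4.51, s = 10
e^(-a) = e^(-4.51) = 0.011
a^s = 4.51^10 = 3481492.138
s! = 3628800
P = 0.011 * 3481492.138 / 3628800
P = 0.0106

0.0106


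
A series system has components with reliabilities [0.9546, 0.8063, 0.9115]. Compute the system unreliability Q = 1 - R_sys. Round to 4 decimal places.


Components: [0.9546, 0.8063, 0.9115]
After component 1: product = 0.9546
After component 2: product = 0.7697
After component 3: product = 0.7016
R_sys = 0.7016
Q = 1 - 0.7016 = 0.2984

0.2984


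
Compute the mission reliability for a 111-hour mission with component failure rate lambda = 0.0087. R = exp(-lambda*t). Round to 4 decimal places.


lambda = 0.0087
mission_time = 111
lambda * t = 0.0087 * 111 = 0.9657
R = exp(-0.9657)
R = 0.3807

0.3807


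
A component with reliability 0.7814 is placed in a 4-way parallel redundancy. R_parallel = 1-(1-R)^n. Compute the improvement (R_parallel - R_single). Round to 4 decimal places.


R_single = 0.7814, n = 4
1 - R_single = 0.2186
(1 - R_single)^n = 0.2186^4 = 0.0023
R_parallel = 1 - 0.0023 = 0.9977
Improvement = 0.9977 - 0.7814
Improvement = 0.2163

0.2163


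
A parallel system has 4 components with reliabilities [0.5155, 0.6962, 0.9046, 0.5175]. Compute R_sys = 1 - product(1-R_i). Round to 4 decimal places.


Components: [0.5155, 0.6962, 0.9046, 0.5175]
(1 - 0.5155) = 0.4845, running product = 0.4845
(1 - 0.6962) = 0.3038, running product = 0.1472
(1 - 0.9046) = 0.0954, running product = 0.014
(1 - 0.5175) = 0.4825, running product = 0.0068
Product of (1-R_i) = 0.0068
R_sys = 1 - 0.0068 = 0.9932

0.9932


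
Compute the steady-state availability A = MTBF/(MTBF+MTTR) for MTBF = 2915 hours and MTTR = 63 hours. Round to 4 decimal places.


MTBF = 2915
MTTR = 63
MTBF + MTTR = 2978
A = 2915 / 2978
A = 0.9788

0.9788


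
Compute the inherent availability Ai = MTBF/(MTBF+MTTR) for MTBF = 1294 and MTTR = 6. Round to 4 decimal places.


MTBF = 1294
MTTR = 6
MTBF + MTTR = 1300
Ai = 1294 / 1300
Ai = 0.9954

0.9954


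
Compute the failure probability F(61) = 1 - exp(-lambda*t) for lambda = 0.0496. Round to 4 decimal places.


lambda = 0.0496, t = 61
lambda * t = 3.0256
exp(-3.0256) = 0.0485
F(t) = 1 - 0.0485
F(t) = 0.9515

0.9515


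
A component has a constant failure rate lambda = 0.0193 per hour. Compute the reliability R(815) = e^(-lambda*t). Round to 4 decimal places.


lambda = 0.0193
t = 815
lambda * t = 15.7295
R(t) = e^(-15.7295)
R(t) = 0.0

0.0


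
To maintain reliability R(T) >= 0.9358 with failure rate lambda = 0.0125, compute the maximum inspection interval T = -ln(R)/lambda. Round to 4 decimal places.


R_target = 0.9358
lambda = 0.0125
-ln(0.9358) = 0.0664
T = 0.0664 / 0.0125
T = 5.3083

5.3083


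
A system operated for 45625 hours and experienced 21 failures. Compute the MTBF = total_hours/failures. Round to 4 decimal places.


total_hours = 45625
failures = 21
MTBF = 45625 / 21
MTBF = 2172.619

2172.619


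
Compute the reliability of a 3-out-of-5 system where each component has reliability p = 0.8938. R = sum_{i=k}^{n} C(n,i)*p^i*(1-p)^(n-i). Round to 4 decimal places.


k = 3, n = 5, p = 0.8938
i=3: C(5,3)=10 * 0.8938^3 * 0.1062^2 = 0.0805
i=4: C(5,4)=5 * 0.8938^4 * 0.1062^1 = 0.3389
i=5: C(5,5)=1 * 0.8938^5 * 0.1062^0 = 0.5704
R = sum of terms = 0.9898

0.9898


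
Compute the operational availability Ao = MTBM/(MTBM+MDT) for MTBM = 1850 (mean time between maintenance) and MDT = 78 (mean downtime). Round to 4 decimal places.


MTBM = 1850
MDT = 78
MTBM + MDT = 1928
Ao = 1850 / 1928
Ao = 0.9595

0.9595


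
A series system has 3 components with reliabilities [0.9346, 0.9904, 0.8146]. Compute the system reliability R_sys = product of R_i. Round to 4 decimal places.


Components: [0.9346, 0.9904, 0.8146]
After component 1 (R=0.9346): product = 0.9346
After component 2 (R=0.9904): product = 0.9256
After component 3 (R=0.8146): product = 0.754
R_sys = 0.754

0.754


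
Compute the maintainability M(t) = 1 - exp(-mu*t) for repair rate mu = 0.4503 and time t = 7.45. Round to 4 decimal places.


mu = 0.4503, t = 7.45
mu * t = 0.4503 * 7.45 = 3.3547
exp(-3.3547) = 0.0349
M(t) = 1 - 0.0349
M(t) = 0.9651

0.9651


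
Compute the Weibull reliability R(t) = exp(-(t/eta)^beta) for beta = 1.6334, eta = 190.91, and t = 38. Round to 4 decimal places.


beta = 1.6334, eta = 190.91, t = 38
t/eta = 38 / 190.91 = 0.199
(t/eta)^beta = 0.199^1.6334 = 0.0716
R(t) = exp(-0.0716)
R(t) = 0.9309

0.9309


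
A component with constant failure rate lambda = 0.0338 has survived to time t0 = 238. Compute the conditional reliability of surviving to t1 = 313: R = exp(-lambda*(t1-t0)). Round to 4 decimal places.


lambda = 0.0338
t0 = 238, t1 = 313
t1 - t0 = 75
lambda * (t1-t0) = 0.0338 * 75 = 2.535
R = exp(-2.535)
R = 0.0793

0.0793


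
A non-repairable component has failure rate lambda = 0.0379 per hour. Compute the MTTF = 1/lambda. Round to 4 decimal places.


lambda = 0.0379
MTTF = 1 / 0.0379
MTTF = 26.3852

26.3852


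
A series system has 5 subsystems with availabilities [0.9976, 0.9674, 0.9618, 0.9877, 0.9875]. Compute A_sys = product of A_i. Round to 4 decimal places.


Subsystems: [0.9976, 0.9674, 0.9618, 0.9877, 0.9875]
After subsystem 1 (A=0.9976): product = 0.9976
After subsystem 2 (A=0.9674): product = 0.9651
After subsystem 3 (A=0.9618): product = 0.9282
After subsystem 4 (A=0.9877): product = 0.9168
After subsystem 5 (A=0.9875): product = 0.9053
A_sys = 0.9053

0.9053


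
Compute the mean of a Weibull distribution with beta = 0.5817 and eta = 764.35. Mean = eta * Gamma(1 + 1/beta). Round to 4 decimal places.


beta = 0.5817, eta = 764.35
1/beta = 1.7191
1 + 1/beta = 2.7191
Gamma(2.7191) = 1.5685
Mean = 764.35 * 1.5685
Mean = 1198.883

1198.883


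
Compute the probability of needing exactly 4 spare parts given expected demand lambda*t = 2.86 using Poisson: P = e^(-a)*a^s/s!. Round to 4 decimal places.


a = 2.86, s = 4
e^(-a) = e^(-2.86) = 0.0573
a^s = 2.86^4 = 66.9059
s! = 24
P = 0.0573 * 66.9059 / 24
P = 0.1597

0.1597


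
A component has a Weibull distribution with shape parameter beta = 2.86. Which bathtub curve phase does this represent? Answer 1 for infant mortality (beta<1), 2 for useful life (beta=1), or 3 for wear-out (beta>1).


beta = 2.86
Compare beta to 1:
beta < 1 => infant mortality (phase 1)
beta = 1 => useful life (phase 2)
beta > 1 => wear-out (phase 3)
Since beta = 2.86, this is wear-out (increasing failure rate)
Phase = 3

3


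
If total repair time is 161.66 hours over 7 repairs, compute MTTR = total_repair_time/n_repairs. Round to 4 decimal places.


total_repair_time = 161.66
n_repairs = 7
MTTR = 161.66 / 7
MTTR = 23.0943

23.0943


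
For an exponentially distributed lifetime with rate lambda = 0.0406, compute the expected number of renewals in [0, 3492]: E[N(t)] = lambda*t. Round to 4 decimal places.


lambda = 0.0406
t = 3492
E[N(t)] = lambda * t
E[N(t)] = 0.0406 * 3492
E[N(t)] = 141.7752

141.7752


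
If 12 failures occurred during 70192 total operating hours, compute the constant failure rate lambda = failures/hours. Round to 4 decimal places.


failures = 12
total_hours = 70192
lambda = 12 / 70192
lambda = 0.0002

0.0002


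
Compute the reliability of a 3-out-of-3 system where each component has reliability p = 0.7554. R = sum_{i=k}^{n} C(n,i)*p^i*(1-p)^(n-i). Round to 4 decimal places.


k = 3, n = 3, p = 0.7554
i=3: C(3,3)=1 * 0.7554^3 * 0.2446^0 = 0.4311
R = sum of terms = 0.4311

0.4311


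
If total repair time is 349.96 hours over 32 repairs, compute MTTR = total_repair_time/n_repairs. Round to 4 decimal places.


total_repair_time = 349.96
n_repairs = 32
MTTR = 349.96 / 32
MTTR = 10.9362

10.9362


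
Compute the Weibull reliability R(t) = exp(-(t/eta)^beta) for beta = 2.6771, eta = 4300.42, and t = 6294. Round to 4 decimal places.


beta = 2.6771, eta = 4300.42, t = 6294
t/eta = 6294 / 4300.42 = 1.4636
(t/eta)^beta = 1.4636^2.6771 = 2.7723
R(t) = exp(-2.7723)
R(t) = 0.0625

0.0625


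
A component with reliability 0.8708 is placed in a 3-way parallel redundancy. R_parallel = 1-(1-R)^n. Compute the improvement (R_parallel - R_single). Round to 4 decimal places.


R_single = 0.8708, n = 3
1 - R_single = 0.1292
(1 - R_single)^n = 0.1292^3 = 0.0022
R_parallel = 1 - 0.0022 = 0.9978
Improvement = 0.9978 - 0.8708
Improvement = 0.127

0.127


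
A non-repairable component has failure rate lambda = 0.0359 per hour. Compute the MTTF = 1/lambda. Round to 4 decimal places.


lambda = 0.0359
MTTF = 1 / 0.0359
MTTF = 27.8552

27.8552


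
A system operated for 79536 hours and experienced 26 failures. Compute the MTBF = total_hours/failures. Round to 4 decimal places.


total_hours = 79536
failures = 26
MTBF = 79536 / 26
MTBF = 3059.0769

3059.0769


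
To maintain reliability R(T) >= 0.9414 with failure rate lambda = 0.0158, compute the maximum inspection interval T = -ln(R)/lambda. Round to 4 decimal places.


R_target = 0.9414
lambda = 0.0158
-ln(0.9414) = 0.0604
T = 0.0604 / 0.0158
T = 3.822

3.822


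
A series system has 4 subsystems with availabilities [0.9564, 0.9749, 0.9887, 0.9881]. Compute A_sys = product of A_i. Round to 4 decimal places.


Subsystems: [0.9564, 0.9749, 0.9887, 0.9881]
After subsystem 1 (A=0.9564): product = 0.9564
After subsystem 2 (A=0.9749): product = 0.9324
After subsystem 3 (A=0.9887): product = 0.9219
After subsystem 4 (A=0.9881): product = 0.9109
A_sys = 0.9109

0.9109


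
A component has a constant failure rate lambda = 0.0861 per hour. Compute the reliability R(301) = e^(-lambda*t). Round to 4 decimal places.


lambda = 0.0861
t = 301
lambda * t = 25.9161
R(t) = e^(-25.9161)
R(t) = 0.0

0.0


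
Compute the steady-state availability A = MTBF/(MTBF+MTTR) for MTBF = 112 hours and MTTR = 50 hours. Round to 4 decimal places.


MTBF = 112
MTTR = 50
MTBF + MTTR = 162
A = 112 / 162
A = 0.6914

0.6914


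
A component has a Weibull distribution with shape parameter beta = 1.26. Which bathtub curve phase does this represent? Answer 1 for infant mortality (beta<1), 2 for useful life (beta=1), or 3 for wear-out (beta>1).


beta = 1.26
Compare beta to 1:
beta < 1 => infant mortality (phase 1)
beta = 1 => useful life (phase 2)
beta > 1 => wear-out (phase 3)
Since beta = 1.26, this is wear-out (increasing failure rate)
Phase = 3

3


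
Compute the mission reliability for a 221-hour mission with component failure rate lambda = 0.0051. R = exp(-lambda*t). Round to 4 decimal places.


lambda = 0.0051
mission_time = 221
lambda * t = 0.0051 * 221 = 1.1271
R = exp(-1.1271)
R = 0.324

0.324


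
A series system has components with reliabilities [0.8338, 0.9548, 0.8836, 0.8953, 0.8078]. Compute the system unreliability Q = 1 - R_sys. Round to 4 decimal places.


Components: [0.8338, 0.9548, 0.8836, 0.8953, 0.8078]
After component 1: product = 0.8338
After component 2: product = 0.7961
After component 3: product = 0.7034
After component 4: product = 0.6298
After component 5: product = 0.5087
R_sys = 0.5087
Q = 1 - 0.5087 = 0.4913

0.4913


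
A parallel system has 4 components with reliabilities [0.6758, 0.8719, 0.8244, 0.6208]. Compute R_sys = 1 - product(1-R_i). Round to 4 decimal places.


Components: [0.6758, 0.8719, 0.8244, 0.6208]
(1 - 0.6758) = 0.3242, running product = 0.3242
(1 - 0.8719) = 0.1281, running product = 0.0415
(1 - 0.8244) = 0.1756, running product = 0.0073
(1 - 0.6208) = 0.3792, running product = 0.0028
Product of (1-R_i) = 0.0028
R_sys = 1 - 0.0028 = 0.9972

0.9972


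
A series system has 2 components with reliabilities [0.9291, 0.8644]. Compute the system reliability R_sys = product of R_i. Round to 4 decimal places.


Components: [0.9291, 0.8644]
After component 1 (R=0.9291): product = 0.9291
After component 2 (R=0.8644): product = 0.8031
R_sys = 0.8031

0.8031


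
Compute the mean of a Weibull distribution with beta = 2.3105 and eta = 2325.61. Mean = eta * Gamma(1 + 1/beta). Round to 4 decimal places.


beta = 2.3105, eta = 2325.61
1/beta = 0.4328
1 + 1/beta = 1.4328
Gamma(1.4328) = 0.886
Mean = 2325.61 * 0.886
Mean = 2060.4032

2060.4032
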